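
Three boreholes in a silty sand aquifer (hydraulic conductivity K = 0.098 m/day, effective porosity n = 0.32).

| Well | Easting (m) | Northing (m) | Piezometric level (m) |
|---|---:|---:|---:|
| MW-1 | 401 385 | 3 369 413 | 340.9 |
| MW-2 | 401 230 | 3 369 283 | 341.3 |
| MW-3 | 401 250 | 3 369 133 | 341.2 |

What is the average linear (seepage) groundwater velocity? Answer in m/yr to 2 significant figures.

0.32 m/yr

Taking MW-1 as reference: MW-2−MW-1 = (-155, -130, +0.4); MW-3−MW-1 = (-135, -280, +0.3).
Determinant of the coordinate differences = (-155)·(-280) − (-135)·(-130) = 25850.
∂h/∂x = [(+0.4)·(-280) − (+0.3)·(-130)] / 25850 = -0.002824
∂h/∂y = [(-155)·(+0.3) − (-135)·(+0.4)] / 25850 = +0.0002901
|∇h| = √(-0.002824² + 0.0002901²) = 0.002839
Seepage velocity v = K·i/n = 0.098 × 0.002839 / 0.32 = 0.0008694 m/day = 0.3175 m/yr.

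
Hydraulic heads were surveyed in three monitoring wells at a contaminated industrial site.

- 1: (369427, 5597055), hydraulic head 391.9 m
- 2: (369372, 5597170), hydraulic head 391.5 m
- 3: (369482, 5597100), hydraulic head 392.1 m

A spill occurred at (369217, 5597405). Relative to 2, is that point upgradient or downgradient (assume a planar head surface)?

downgradient

Taking 1 as reference: 2−1 = (-55, 115, -0.4); 3−1 = (55, 45, +0.2).
Determinant of the coordinate differences = (-55)·45 − 55·115 = -8800.
∂h/∂x = [(-0.4)·45 − (+0.2)·115] / -8800 = +0.004659
∂h/∂y = [(-55)·(+0.2) − 55·(-0.4)] / -8800 = -0.001250
Head at (369217, 5597405) = 391.9 + (+0.004659)·(-210) + (-0.001250)·(350) = 390.48 m.
That is lower than the 391.5 m at 2, so the point is downgradient.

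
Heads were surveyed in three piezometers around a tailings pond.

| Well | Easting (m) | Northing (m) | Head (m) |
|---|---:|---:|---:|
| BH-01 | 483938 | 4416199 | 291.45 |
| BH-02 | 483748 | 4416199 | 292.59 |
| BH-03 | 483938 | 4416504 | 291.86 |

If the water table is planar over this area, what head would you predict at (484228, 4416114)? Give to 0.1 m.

289.6 m

∂h/∂x = (292.59 − 291.45) / (483748 − 483938) = -0.006000
∂h/∂y = (291.86 − 291.45) / (4416504 − 4416199) = +0.001344
h(484228, 4416114) = 291.45 + (-0.006000)·(290) + (+0.001344)·(-85) = 291.45 -1.740 -0.114 = 289.596 m.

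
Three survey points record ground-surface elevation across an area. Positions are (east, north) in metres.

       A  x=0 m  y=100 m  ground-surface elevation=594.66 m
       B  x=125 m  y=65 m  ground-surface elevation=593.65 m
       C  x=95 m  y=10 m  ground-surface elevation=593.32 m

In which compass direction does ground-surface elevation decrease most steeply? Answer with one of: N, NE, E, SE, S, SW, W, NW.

Three-point gradient (reference A): Δ to B = (125, -35, -1.01), Δ to C = (95, -90, -1.34).
∂z/∂x = -0.005552, ∂z/∂y = +0.009028 (det = -7925).
Steepest decrease is along −∇f = (+0.005552 E, -0.009028 N) → southeast.

SE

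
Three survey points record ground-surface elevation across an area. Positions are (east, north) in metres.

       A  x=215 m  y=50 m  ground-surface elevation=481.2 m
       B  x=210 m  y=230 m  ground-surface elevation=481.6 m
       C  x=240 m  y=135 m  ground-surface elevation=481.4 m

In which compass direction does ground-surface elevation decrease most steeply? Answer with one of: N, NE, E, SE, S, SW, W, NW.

With z = a·x + b·y + c and A as origin, the differences give:
  (-5)·a + 180·b = +0.4
  25·a + 85·b = +0.2
Eliminate b (×85 and ×180, subtract): -4925·a = -2.00 → a = ∂z/∂x = +0.0004061
Back-substitute: b = ∂z/∂y = +0.002234.
Steepest decrease is along −∇f = (-0.0004061 E, -0.002234 N) → south.

S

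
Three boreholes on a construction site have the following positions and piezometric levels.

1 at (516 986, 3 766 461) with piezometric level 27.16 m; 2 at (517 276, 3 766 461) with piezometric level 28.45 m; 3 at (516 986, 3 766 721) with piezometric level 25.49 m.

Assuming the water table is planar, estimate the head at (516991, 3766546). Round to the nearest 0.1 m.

∂h/∂x = (28.45 − 27.16) / (517276 − 516986) = +0.004448
∂h/∂y = (25.49 − 27.16) / (3766721 − 3766461) = -0.006423
h(516991, 3766546) = 27.16 + (+0.004448)·(5) + (-0.006423)·(85) = 27.16 +0.022 -0.546 = 26.636 m.

26.6 m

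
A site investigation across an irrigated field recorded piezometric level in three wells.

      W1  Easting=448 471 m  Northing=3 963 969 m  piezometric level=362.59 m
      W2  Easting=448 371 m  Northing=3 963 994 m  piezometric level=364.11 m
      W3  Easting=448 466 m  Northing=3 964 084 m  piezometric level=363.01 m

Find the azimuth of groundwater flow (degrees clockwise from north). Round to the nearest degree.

Taking W1 as reference: W2−W1 = (-100, 25, +1.52); W3−W1 = (-5, 115, +0.42).
Solve a·Δx + b·Δy = Δh: det = (-100)·115 − (-5)·25 = -11375.
∂h/∂x = [(+1.52)·115 − (+0.42)·25] / -11375 = -0.01444
∂h/∂y = [(-100)·(+0.42) − (-5)·(+1.52)] / -11375 = +0.003024
Flow direction (−∇h) has components (+0.01444 E, -0.003024 N).
Azimuth = atan2(E, N) = atan2(+0.01444, -0.003024) = 101.8° ≈ 102°.

102°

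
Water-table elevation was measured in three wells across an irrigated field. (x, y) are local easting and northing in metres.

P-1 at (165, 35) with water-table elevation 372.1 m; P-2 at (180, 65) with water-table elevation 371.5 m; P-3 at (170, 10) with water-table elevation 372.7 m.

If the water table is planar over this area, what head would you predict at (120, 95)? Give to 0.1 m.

370.5 m

Differences from P-1: to P-2 (Δx, Δy, Δh) = (15, 30, -0.6); to P-3 = (5, -25, +0.6).
Solve a·Δx + b·Δy = Δh: det = 15·(-25) − 5·30 = -525.
∂h/∂x = [(-0.6)·(-25) − (+0.6)·30] / -525 = +0.005714
∂h/∂y = [15·(+0.6) − 5·(-0.6)] / -525 = -0.02286
h(120, 95) = 372.1 + (+0.005714)·(-45) + (-0.02286)·(60) = 372.1 -0.257 -1.371 = 370.471 m.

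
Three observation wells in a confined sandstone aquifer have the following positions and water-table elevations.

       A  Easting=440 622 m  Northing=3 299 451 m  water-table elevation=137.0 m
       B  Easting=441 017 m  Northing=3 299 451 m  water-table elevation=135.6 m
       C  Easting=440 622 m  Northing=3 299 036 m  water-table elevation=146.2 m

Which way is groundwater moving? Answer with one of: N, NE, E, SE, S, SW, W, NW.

N

∂h/∂x = (135.6 − 137.0) / (441017 − 440622) = -0.003544
∂h/∂y = (146.2 − 137.0) / (3299036 − 3299451) = -0.02217
Flow = −∇h = (+0.003544 east, +0.02217 north), which points north.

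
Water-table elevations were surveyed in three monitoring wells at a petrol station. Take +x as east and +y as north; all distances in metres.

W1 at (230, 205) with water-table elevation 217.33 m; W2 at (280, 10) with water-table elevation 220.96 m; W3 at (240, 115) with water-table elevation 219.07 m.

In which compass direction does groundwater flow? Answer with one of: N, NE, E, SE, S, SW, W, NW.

N

Taking W1 as reference: W2−W1 = (50, -195, +3.63); W3−W1 = (10, -90, +1.74).
Determinant of the coordinate differences = 50·(-90) − 10·(-195) = -2550.
∂h/∂x = [(+3.63)·(-90) − (+1.74)·(-195)] / -2550 = -0.004941
∂h/∂y = [50·(+1.74) − 10·(+3.63)] / -2550 = -0.01988
Flow = −∇h = (+0.004941 east, +0.01988 north), which points north.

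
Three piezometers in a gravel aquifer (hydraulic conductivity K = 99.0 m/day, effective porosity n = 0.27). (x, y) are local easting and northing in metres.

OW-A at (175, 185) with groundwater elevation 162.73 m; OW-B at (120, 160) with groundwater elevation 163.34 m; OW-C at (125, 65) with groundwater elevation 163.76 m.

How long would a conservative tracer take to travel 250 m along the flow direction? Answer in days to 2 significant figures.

Three-point gradient (reference OW-A): Δ to OW-B = (-55, -25, +0.61), Δ to OW-C = (-50, -120, +1.03).
∂h/∂x = -0.008869, ∂h/∂y = -0.004888 (det = 5350).
|∇h| = √(-0.008869² + -0.004888²) = 0.01013
Seepage velocity v = K·i/n = 99.0 × 0.01013 / 0.27 = 3.714 m/day.
t = 250 / 3.714 = 67.31 days.

67 days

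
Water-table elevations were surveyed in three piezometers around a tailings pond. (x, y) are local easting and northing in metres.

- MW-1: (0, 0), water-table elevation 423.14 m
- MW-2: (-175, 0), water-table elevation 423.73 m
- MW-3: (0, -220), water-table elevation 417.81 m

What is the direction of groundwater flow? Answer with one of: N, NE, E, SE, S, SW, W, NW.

S

∂h/∂x = (423.73 − 423.14) / (-175 − 0) = -0.003371
∂h/∂y = (417.81 − 423.14) / (-220 − 0) = +0.02423
Flow = −∇h = (+0.003371 east, -0.02423 north), which points south.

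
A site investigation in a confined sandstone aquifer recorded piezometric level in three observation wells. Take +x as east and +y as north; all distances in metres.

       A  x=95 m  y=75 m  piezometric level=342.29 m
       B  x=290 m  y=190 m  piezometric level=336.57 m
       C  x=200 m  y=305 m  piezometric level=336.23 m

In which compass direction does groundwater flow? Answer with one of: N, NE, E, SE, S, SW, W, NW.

NE

With h = a·x + b·y + c and A as origin, the differences give:
  195·a + 115·b = -5.72
  105·a + 230·b = -6.06
Eliminate b (×230 and ×115, subtract): 32775·a = -618.700 → a = ∂h/∂x = -0.01888
Back-substitute: b = ∂h/∂y = -0.01773.
Flow = −∇h = (+0.01888 east, +0.01773 north), which points northeast.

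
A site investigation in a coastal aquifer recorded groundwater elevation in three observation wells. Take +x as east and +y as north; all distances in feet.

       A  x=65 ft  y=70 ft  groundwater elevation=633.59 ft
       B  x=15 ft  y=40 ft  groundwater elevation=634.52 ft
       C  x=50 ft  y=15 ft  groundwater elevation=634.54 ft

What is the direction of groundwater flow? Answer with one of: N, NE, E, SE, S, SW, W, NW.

NE

Taking A as reference: B−A = (-50, -30, +0.93); C−A = (-15, -55, +0.95).
Determinant of the coordinate differences = (-50)·(-55) − (-15)·(-30) = 2300.
∂h/∂x = [(+0.93)·(-55) − (+0.95)·(-30)] / 2300 = -0.009848
∂h/∂y = [(-50)·(+0.95) − (-15)·(+0.93)] / 2300 = -0.01459
Flow = −∇h = (+0.009848 east, +0.01459 north), which points northeast.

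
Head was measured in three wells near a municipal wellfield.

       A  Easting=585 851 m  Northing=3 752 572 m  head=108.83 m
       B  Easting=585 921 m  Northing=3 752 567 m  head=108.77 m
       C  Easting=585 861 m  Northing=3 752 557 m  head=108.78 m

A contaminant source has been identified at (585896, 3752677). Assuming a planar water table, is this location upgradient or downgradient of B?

Differences from A: to B (Δx, Δy, Δh) = (70, -5, -0.06); to C = (10, -15, -0.05).
Determinant of the coordinate differences = 70·(-15) − 10·(-5) = -1000.
∂h/∂x = [(-0.06)·(-15) − (-0.05)·(-5)] / -1000 = -0.0006500
∂h/∂y = [70·(-0.05) − 10·(-0.06)] / -1000 = +0.002900
Head at (585896, 3752677) = 108.83 + (-0.0006500)·(45) + (+0.002900)·(105) = 109.11 m.
That is higher than the 108.77 m at B, so the point is upgradient.

upgradient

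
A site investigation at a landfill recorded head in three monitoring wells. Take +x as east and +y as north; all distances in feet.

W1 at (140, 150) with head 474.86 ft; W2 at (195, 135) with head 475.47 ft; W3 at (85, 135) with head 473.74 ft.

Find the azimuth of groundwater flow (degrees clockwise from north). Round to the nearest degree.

223°

With h = a·x + b·y + c and W1 as origin, the differences give:
  55·a + (-15)·b = +0.61
  (-55)·a + (-15)·b = -1.12
Eliminate b (×(-15) and ×(-15), subtract): -1650·a = -25.950 → a = ∂h/∂x = +0.01573
Back-substitute: b = ∂h/∂y = +0.01700.
Flow direction (−∇h) has components (-0.01573 E, -0.01700 N).
Azimuth = atan2(E, N) = atan2(-0.01573, -0.01700) = 222.8° ≈ 223°.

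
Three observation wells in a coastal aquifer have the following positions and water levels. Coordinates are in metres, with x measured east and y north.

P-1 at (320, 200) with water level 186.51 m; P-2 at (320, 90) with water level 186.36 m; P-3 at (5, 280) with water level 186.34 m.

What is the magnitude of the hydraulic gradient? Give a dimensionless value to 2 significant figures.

Differences from P-1: to P-2 (Δx, Δy, Δh) = (0, -110, -0.15); to P-3 = (-315, 80, -0.17).
Determinant of the coordinate differences = 0·80 − (-315)·(-110) = -34650.
∂h/∂x = [(-0.15)·80 − (-0.17)·(-110)] / -34650 = +0.0008860
∂h/∂y = [0·(-0.17) − (-315)·(-0.15)] / -34650 = +0.001364
|∇h| = √(0.0008860² + 0.001364²) = 0.001626

0.0016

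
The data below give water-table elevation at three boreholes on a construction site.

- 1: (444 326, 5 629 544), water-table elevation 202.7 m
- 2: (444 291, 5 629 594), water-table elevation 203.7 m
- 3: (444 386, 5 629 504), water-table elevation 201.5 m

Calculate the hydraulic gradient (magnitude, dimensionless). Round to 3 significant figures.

0.0168

Differences from 1: to 2 (Δx, Δy, Δh) = (-35, 50, +1.0); to 3 = (60, -40, -1.2).
Solve a·Δx + b·Δy = Δh: det = (-35)·(-40) − 60·50 = -1600.
∂h/∂x = [(+1.0)·(-40) − (-1.2)·50] / -1600 = -0.01250
∂h/∂y = [(-35)·(-1.2) − 60·(+1.0)] / -1600 = +0.01125
|∇h| = √(-0.01250² + 0.01125²) = 0.01682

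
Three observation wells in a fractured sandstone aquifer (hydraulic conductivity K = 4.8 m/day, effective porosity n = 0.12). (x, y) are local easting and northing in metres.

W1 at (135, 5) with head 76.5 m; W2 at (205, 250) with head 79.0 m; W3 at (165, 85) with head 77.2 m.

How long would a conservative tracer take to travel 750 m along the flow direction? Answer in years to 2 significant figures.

2.3 years

Taking W1 as reference: W2−W1 = (70, 245, +2.5); W3−W1 = (30, 80, +0.7).
Determinant of the coordinate differences = 70·80 − 30·245 = -1750.
∂h/∂x = [(+2.5)·80 − (+0.7)·245] / -1750 = -0.01629
∂h/∂y = [70·(+0.7) − 30·(+2.5)] / -1750 = +0.01486
|∇h| = √(-0.01629² + 0.01486²) = 0.02205
Seepage velocity v = K·i/n = 4.8 × 0.02205 / 0.12 = 0.882 m/day.
t = 750 / 0.882 = 850.3 days = 2.33 years.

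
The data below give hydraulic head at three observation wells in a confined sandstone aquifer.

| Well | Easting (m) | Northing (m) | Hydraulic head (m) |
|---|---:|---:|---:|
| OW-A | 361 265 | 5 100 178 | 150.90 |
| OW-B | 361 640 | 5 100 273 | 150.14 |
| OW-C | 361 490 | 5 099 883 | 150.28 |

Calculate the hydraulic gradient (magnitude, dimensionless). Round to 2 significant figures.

Differences from OW-A: to OW-B (Δx, Δy, Δh) = (375, 95, -0.76); to OW-C = (225, -295, -0.62).
Determinant of the coordinate differences = 375·(-295) − 225·95 = -132000.
∂h/∂x = [(-0.76)·(-295) − (-0.62)·95] / -132000 = -0.002145
∂h/∂y = [375·(-0.62) − 225·(-0.76)] / -132000 = +0.0004659
|∇h| = √(-0.002145² + 0.0004659²) = 0.002195

0.0022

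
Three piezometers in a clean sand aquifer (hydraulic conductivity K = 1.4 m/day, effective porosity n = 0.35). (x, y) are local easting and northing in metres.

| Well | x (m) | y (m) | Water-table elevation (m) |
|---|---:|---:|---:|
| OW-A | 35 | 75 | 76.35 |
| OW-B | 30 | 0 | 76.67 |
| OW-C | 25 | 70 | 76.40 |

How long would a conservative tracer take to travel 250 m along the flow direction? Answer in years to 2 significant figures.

With h = a·x + b·y + c and OW-A as origin, the differences give:
  (-5)·a + (-75)·b = +0.32
  (-10)·a + (-5)·b = +0.05
Eliminate b (×(-5) and ×(-75), subtract): -725·a = 2.150 → a = ∂h/∂x = -0.002966
Back-substitute: b = ∂h/∂y = -0.004069.
|∇h| = √(-0.002966² + -0.004069²) = 0.005035
Seepage velocity v = K·i/n = 1.4 × 0.005035 / 0.35 = 0.02014 m/day.
t = 250 / 0.02014 = 1.241e+04 days = 34 years.

34 years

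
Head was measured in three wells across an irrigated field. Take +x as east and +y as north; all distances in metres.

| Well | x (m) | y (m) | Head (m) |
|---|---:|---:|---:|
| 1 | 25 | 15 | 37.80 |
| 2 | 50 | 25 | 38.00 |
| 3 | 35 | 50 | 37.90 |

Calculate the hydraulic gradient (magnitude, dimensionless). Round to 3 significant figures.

0.00777

Differences from 1: to 2 (Δx, Δy, Δh) = (25, 10, +0.20); to 3 = (10, 35, +0.10).
Determinant of the coordinate differences = 25·35 − 10·10 = 775.
∂h/∂x = [(+0.20)·35 − (+0.10)·10] / 775 = +0.007742
∂h/∂y = [25·(+0.10) − 10·(+0.20)] / 775 = +0.0006452
|∇h| = √(0.007742² + 0.0006452²) = 0.007769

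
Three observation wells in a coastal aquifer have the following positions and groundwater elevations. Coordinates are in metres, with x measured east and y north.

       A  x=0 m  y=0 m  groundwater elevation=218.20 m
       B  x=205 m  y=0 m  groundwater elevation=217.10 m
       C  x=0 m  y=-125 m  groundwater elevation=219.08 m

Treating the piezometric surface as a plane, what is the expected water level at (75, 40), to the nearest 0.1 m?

217.5 m

∂h/∂x = (217.10 − 218.20) / (205 − 0) = -0.005366
∂h/∂y = (219.08 − 218.20) / (-125 − 0) = -0.007040
h(75, 40) = 218.20 + (-0.005366)·(75) + (-0.007040)·(40) = 218.20 -0.402 -0.282 = 217.516 m.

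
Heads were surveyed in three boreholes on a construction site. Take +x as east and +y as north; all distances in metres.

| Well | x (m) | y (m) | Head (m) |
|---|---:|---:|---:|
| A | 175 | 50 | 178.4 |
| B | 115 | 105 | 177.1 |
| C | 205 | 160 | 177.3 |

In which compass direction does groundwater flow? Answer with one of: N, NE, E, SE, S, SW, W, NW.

Taking A as reference: B−A = (-60, 55, -1.3); C−A = (30, 110, -1.1).
Solve a·Δx + b·Δy = Δh: det = (-60)·110 − 30·55 = -8250.
∂h/∂x = [(-1.3)·110 − (-1.1)·55] / -8250 = +0.01000
∂h/∂y = [(-60)·(-1.1) − 30·(-1.3)] / -8250 = -0.01273
Flow = −∇h = (-0.01000 east, +0.01273 north), which points northwest.

NW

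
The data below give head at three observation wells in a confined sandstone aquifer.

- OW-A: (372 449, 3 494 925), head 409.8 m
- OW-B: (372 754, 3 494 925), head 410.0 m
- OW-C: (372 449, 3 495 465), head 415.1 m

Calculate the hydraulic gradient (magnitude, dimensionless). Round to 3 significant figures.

0.00984

∂h/∂x = (410.0 − 409.8) / (372754 − 372449) = +0.0006557
∂h/∂y = (415.1 − 409.8) / (3495465 − 3494925) = +0.009815
|∇h| = √(0.0006557² + 0.009815²) = 0.009837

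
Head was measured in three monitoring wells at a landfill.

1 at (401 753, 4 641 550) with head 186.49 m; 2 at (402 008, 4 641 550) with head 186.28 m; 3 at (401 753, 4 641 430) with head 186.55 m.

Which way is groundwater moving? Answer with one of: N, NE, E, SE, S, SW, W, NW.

NE

∂h/∂x = (186.28 − 186.49) / (402008 − 401753) = -0.0008235
∂h/∂y = (186.55 − 186.49) / (4641430 − 4641550) = -0.0005000
Flow = −∇h = (+0.0008235 east, +0.0005000 north), which points northeast.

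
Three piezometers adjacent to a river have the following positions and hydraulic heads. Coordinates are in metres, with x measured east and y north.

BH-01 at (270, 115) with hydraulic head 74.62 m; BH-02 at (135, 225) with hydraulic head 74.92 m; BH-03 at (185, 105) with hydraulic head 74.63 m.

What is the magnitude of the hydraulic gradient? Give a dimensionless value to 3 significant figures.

Differences from BH-01: to BH-02 (Δx, Δy, Δh) = (-135, 110, +0.30); to BH-03 = (-85, -10, +0.01).
Solve a·Δx + b·Δy = Δh: det = (-135)·(-10) − (-85)·110 = 10700.
∂h/∂x = [(+0.30)·(-10) − (+0.01)·110] / 10700 = -0.0003832
∂h/∂y = [(-135)·(+0.01) − (-85)·(+0.30)] / 10700 = +0.002257
|∇h| = √(-0.0003832² + 0.002257²) = 0.002289

0.00229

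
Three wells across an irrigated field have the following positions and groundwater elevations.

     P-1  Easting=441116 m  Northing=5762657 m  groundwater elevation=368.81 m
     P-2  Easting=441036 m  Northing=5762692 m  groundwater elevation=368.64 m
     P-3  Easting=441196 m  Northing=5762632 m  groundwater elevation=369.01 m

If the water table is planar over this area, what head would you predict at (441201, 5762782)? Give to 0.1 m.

Differences from P-1: to P-2 (Δx, Δy, Δh) = (-80, 35, -0.17); to P-3 = (80, -25, +0.20).
Solve a·Δx + b·Δy = Δh: det = (-80)·(-25) − 80·35 = -800.
∂h/∂x = [(-0.17)·(-25) − (+0.20)·35] / -800 = +0.003437
∂h/∂y = [(-80)·(+0.20) − 80·(-0.17)] / -800 = +0.003000
h(441201, 5762782) = 368.81 + (+0.003437)·(85) + (+0.003000)·(125) = 368.81 +0.292 +0.375 = 369.477 m.

369.5 m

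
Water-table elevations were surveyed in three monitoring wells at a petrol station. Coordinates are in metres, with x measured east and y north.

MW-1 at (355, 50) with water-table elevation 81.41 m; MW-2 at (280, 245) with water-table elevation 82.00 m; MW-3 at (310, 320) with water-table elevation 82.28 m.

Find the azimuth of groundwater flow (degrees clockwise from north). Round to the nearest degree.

195°

With h = a·x + b·y + c and MW-1 as origin, the differences give:
  (-75)·a + 195·b = +0.59
  (-45)·a + 270·b = +0.87
Eliminate b (×270 and ×195, subtract): -11475·a = -10.350 → a = ∂h/∂x = +0.0009020
Back-substitute: b = ∂h/∂y = +0.003373.
Flow direction (−∇h) has components (-0.0009020 E, -0.003373 N).
Azimuth = atan2(E, N) = atan2(-0.0009020, -0.003373) = 195.0° ≈ 195°.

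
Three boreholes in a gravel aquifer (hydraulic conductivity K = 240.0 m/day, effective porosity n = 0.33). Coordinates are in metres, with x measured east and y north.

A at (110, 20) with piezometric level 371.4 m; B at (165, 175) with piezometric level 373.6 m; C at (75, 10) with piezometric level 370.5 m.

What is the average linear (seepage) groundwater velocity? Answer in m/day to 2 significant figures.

18 m/day

Taking A as reference: B−A = (55, 155, +2.2); C−A = (-35, -10, -0.9).
Determinant of the coordinate differences = 55·(-10) − (-35)·155 = 4875.
∂h/∂x = [(+2.2)·(-10) − (-0.9)·155] / 4875 = +0.02410
∂h/∂y = [55·(-0.9) − (-35)·(+2.2)] / 4875 = +0.005641
|∇h| = √(0.02410² + 0.005641²) = 0.02475
Seepage velocity v = K·i/n = 240.0 × 0.02475 / 0.33 = 18 m/day.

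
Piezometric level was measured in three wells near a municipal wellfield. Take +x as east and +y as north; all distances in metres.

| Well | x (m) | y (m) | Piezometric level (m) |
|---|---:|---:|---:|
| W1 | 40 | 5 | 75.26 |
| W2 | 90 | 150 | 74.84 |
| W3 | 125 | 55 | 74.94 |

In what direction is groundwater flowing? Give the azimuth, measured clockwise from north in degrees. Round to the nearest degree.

Taking W1 as reference: W2−W1 = (50, 145, -0.42); W3−W1 = (85, 50, -0.32).
Determinant of the coordinate differences = 50·50 − 85·145 = -9825.
∂h/∂x = [(-0.42)·50 − (-0.32)·145] / -9825 = -0.002585
∂h/∂y = [50·(-0.32) − 85·(-0.42)] / -9825 = -0.002005
Flow direction (−∇h) has components (+0.002585 E, +0.002005 N).
Azimuth = atan2(E, N) = atan2(+0.002585, +0.002005) = 52.2° ≈ 052°.

052°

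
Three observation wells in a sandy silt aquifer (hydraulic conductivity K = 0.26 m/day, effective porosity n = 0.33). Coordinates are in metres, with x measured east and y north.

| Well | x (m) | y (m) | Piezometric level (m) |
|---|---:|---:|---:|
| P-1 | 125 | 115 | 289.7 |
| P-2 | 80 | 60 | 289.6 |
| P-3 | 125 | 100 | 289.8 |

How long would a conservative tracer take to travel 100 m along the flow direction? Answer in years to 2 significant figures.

28 years

With h = a·x + b·y + c and P-1 as origin, the differences give:
  (-45)·a + (-55)·b = -0.1
  0·a + (-15)·b = +0.1
Eliminate b (×(-15) and ×(-55), subtract): 675·a = 7.00 → a = ∂h/∂x = +0.01037
Back-substitute: b = ∂h/∂y = -0.006667.
|∇h| = √(0.01037² + -0.006667²) = 0.01233
Seepage velocity v = K·i/n = 0.26 × 0.01233 / 0.33 = 0.009715 m/day.
t = 100 / 0.009715 = 1.029e+04 days = 28.2 years.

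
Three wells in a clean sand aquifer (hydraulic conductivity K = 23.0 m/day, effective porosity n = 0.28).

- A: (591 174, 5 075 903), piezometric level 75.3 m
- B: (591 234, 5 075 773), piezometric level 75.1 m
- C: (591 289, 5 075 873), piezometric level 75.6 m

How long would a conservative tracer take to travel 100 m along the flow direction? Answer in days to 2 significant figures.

Taking A as reference: B−A = (60, -130, -0.2); C−A = (115, -30, +0.3).
Solve a·Δx + b·Δy = Δh: det = 60·(-30) − 115·(-130) = 13150.
∂h/∂x = [(-0.2)·(-30) − (+0.3)·(-130)] / 13150 = +0.003422
∂h/∂y = [60·(+0.3) − 115·(-0.2)] / 13150 = +0.003118
|∇h| = √(0.003422² + 0.003118²) = 0.004629
Seepage velocity v = K·i/n = 23.0 × 0.004629 / 0.28 = 0.3802 m/day.
t = 100 / 0.3802 = 263 days.

260 days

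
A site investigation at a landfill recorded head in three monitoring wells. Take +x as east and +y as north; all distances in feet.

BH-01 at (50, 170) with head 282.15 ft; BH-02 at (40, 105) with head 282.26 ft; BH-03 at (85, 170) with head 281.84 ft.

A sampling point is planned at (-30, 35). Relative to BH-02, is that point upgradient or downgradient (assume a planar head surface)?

With h = a·x + b·y + c and BH-01 as origin, the differences give:
  (-10)·a + (-65)·b = +0.11
  35·a + 0·b = -0.31
Eliminate b (×0 and ×(-65), subtract): 2275·a = -20.150 → a = ∂h/∂x = -0.008857
Back-substitute: b = ∂h/∂y = -0.0003297.
Head at (-30, 35) = 282.15 + (-0.008857)·(-80) + (-0.0003297)·(-135) = 282.90 ft.
That is higher than the 282.26 ft at BH-02, so the point is upgradient.

upgradient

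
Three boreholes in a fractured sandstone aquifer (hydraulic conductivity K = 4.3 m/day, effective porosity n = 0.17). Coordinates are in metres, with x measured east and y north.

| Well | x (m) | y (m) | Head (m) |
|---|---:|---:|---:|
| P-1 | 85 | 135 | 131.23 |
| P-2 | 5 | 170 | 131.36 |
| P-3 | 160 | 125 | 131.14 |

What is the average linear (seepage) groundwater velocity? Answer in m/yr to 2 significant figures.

16 m/yr

Taking P-1 as reference: P-2−P-1 = (-80, 35, +0.13); P-3−P-1 = (75, -10, -0.09).
Determinant of the coordinate differences = (-80)·(-10) − 75·35 = -1825.
∂h/∂x = [(+0.13)·(-10) − (-0.09)·35] / -1825 = -0.001014
∂h/∂y = [(-80)·(-0.09) − 75·(+0.13)] / -1825 = +0.001397
|∇h| = √(-0.001014² + 0.001397²) = 0.001726
Seepage velocity v = K·i/n = 4.3 × 0.001726 / 0.17 = 0.04366 m/day = 15.95 m/yr.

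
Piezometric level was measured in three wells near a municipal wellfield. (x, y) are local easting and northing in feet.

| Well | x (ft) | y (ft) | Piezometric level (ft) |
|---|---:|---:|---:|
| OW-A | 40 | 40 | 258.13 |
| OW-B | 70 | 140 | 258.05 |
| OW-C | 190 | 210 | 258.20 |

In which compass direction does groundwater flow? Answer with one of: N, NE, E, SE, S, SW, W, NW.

Differences from OW-A: to OW-B (Δx, Δy, Δh) = (30, 100, -0.08); to OW-C = (150, 170, +0.07).
Determinant of the coordinate differences = 30·170 − 150·100 = -9900.
∂h/∂x = [(-0.08)·170 − (+0.07)·100] / -9900 = +0.002081
∂h/∂y = [30·(+0.07) − 150·(-0.08)] / -9900 = -0.001424
Flow = −∇h = (-0.002081 east, +0.001424 north), which points northwest.

NW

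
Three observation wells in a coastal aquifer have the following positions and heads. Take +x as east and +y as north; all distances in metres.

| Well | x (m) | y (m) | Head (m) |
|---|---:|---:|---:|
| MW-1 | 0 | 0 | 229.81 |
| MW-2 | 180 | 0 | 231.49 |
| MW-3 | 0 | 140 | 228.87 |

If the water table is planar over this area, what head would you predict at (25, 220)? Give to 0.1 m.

228.6 m

∂h/∂x = (231.49 − 229.81) / (180 − 0) = +0.009333
∂h/∂y = (228.87 − 229.81) / (140 − 0) = -0.006714
h(25, 220) = 229.81 + (+0.009333)·(25) + (-0.006714)·(220) = 229.81 +0.233 -1.477 = 228.566 m.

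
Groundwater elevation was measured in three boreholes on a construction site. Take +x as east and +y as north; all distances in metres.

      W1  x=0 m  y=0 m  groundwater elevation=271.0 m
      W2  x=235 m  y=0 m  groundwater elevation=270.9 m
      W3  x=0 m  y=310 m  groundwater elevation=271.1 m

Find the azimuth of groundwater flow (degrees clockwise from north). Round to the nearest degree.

127°

∂h/∂x = (270.9 − 271.0) / (235 − 0) = -0.0004255
∂h/∂y = (271.1 − 271.0) / (310 − 0) = +0.0003226
Flow direction (−∇h) has components (+0.0004255 E, -0.0003226 N).
Azimuth = atan2(E, N) = atan2(+0.0004255, -0.0003226) = 127.2° ≈ 127°.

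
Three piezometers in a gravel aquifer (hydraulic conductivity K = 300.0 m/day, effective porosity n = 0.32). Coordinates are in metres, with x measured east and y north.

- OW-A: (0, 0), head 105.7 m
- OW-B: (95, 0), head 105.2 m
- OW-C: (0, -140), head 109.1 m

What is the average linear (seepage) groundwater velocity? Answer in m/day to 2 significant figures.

∂h/∂x = (105.2 − 105.7) / (95 − 0) = -0.005263
∂h/∂y = (109.1 − 105.7) / (-140 − 0) = -0.02429
|∇h| = √(-0.005263² + -0.02429²) = 0.02485
Seepage velocity v = K·i/n = 300.0 × 0.02485 / 0.32 = 23.3 m/day.

23 m/day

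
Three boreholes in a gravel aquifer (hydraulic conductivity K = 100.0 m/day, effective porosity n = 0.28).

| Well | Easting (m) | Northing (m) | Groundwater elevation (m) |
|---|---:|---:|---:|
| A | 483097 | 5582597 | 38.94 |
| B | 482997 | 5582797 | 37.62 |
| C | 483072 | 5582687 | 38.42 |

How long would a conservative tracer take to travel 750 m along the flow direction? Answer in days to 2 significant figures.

350 days

With h = a·x + b·y + c and A as origin, the differences give:
  (-100)·a + 200·b = -1.32
  (-25)·a + 90·b = -0.52
Eliminate b (×90 and ×200, subtract): -4000·a = -14.800 → a = ∂h/∂x = +0.003700
Back-substitute: b = ∂h/∂y = -0.004750.
|∇h| = √(0.003700² + -0.004750²) = 0.006021
Seepage velocity v = K·i/n = 100.0 × 0.006021 / 0.28 = 2.15 m/day.
t = 750 / 2.15 = 348.8 days.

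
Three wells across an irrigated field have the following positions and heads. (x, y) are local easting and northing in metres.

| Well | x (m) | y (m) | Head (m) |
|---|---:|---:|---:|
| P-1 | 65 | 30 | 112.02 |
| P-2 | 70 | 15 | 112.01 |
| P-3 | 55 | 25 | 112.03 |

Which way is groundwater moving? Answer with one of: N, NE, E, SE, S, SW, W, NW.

E

Taking P-1 as reference: P-2−P-1 = (5, -15, -0.01); P-3−P-1 = (-10, -5, +0.01).
Determinant of the coordinate differences = 5·(-5) − (-10)·(-15) = -175.
∂h/∂x = [(-0.01)·(-5) − (+0.01)·(-15)] / -175 = -0.001143
∂h/∂y = [5·(+0.01) − (-10)·(-0.01)] / -175 = +0.0002857
Flow = −∇h = (+0.001143 east, -0.0002857 north), which points east.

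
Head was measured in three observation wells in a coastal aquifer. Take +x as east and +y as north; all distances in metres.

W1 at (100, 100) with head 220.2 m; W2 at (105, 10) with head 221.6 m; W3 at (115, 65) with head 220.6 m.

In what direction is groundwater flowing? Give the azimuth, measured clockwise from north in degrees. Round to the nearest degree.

034°

Differences from W1: to W2 (Δx, Δy, Δh) = (5, -90, +1.4); to W3 = (15, -35, +0.4).
Solve a·Δx + b·Δy = Δh: det = 5·(-35) − 15·(-90) = 1175.
∂h/∂x = [(+1.4)·(-35) − (+0.4)·(-90)] / 1175 = -0.01106
∂h/∂y = [5·(+0.4) − 15·(+1.4)] / 1175 = -0.01617
Flow direction (−∇h) has components (+0.01106 E, +0.01617 N).
Azimuth = atan2(E, N) = atan2(+0.01106, +0.01617) = 34.4° ≈ 034°.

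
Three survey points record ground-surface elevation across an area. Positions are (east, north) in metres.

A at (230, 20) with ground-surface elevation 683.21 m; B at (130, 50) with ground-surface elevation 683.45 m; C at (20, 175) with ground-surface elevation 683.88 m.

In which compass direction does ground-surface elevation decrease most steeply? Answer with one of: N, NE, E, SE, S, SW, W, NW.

SE

Differences from A: to B (Δx, Δy, Δh) = (-100, 30, +0.24); to C = (-210, 155, +0.67).
Solve a·Δx + b·Δy = Δz: det = (-100)·155 − (-210)·30 = -9200.
∂z/∂x = [(+0.24)·155 − (+0.67)·30] / -9200 = -0.001859
∂z/∂y = [(-100)·(+0.67) − (-210)·(+0.24)] / -9200 = +0.001804
Steepest decrease is along −∇f = (+0.001859 E, -0.001804 N) → southeast.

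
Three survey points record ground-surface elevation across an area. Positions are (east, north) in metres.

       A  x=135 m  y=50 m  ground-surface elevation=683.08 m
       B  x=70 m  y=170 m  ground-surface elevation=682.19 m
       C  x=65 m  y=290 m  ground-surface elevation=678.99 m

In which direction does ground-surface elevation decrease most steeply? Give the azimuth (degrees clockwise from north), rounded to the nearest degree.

054°

Taking A as reference: B−A = (-65, 120, -0.89); C−A = (-70, 240, -4.09).
Solve a·Δx + b·Δy = Δz: det = (-65)·240 − (-70)·120 = -7200.
∂z/∂x = [(-0.89)·240 − (-4.09)·120] / -7200 = -0.03850
∂z/∂y = [(-65)·(-4.09) − (-70)·(-0.89)] / -7200 = -0.02827
Steepest decrease is along −∇f: components (+0.03850 E, +0.02827 N).
Azimuth = atan2(+0.03850, +0.02827) = 53.7° ≈ 054°.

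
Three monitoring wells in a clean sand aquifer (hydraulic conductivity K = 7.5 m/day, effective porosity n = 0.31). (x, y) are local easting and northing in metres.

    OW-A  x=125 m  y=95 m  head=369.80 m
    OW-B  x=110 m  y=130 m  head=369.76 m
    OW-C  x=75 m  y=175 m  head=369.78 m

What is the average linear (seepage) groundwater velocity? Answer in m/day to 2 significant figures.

Taking OW-A as reference: OW-B−OW-A = (-15, 35, -0.04); OW-C−OW-A = (-50, 80, -0.02).
Solve a·Δx + b·Δy = Δh: det = (-15)·80 − (-50)·35 = 550.
∂h/∂x = [(-0.04)·80 − (-0.02)·35] / 550 = -0.004545
∂h/∂y = [(-15)·(-0.02) − (-50)·(-0.04)] / 550 = -0.003091
|∇h| = √(-0.004545² + -0.003091²) = 0.005496
Seepage velocity v = K·i/n = 7.5 × 0.005496 / 0.31 = 0.133 m/day.

0.13 m/day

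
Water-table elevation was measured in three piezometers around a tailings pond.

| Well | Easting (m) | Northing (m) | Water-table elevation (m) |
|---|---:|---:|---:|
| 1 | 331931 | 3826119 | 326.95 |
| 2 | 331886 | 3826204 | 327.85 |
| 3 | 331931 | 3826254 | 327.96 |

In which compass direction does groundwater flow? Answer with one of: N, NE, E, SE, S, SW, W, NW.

Taking 1 as reference: 2−1 = (-45, 85, +0.90); 3−1 = (0, 135, +1.01).
Determinant of the coordinate differences = (-45)·135 − 0·85 = -6075.
∂h/∂x = [(+0.90)·135 − (+1.01)·85] / -6075 = -0.005868
∂h/∂y = [(-45)·(+1.01) − 0·(+0.90)] / -6075 = +0.007481
Flow = −∇h = (+0.005868 east, -0.007481 north), which points southeast.

SE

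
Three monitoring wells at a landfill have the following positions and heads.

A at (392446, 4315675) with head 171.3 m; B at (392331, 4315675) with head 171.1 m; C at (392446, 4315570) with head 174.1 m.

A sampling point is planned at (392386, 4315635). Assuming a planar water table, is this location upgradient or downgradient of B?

upgradient

∂h/∂x = (171.1 − 171.3) / (392331 − 392446) = +0.001739
∂h/∂y = (174.1 − 171.3) / (4315570 − 4315675) = -0.02667
Head at (392386, 4315635) = 171.3 + (+0.001739)·(-60) + (-0.02667)·(-40) = 172.26 m.
That is higher than the 171.1 m at B, so the point is upgradient.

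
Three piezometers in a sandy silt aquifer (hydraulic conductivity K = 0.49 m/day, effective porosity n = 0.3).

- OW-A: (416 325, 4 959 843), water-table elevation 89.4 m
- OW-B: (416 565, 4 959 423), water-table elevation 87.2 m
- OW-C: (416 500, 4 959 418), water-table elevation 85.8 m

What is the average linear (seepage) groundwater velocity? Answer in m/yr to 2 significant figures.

With h = a·x + b·y + c and OW-A as origin, the differences give:
  240·a + (-420)·b = -2.2
  175·a + (-425)·b = -3.6
Eliminate b (×(-425) and ×(-420), subtract): -28500·a = -577.00 → a = ∂h/∂x = +0.02025
Back-substitute: b = ∂h/∂y = +0.01681.
|∇h| = √(0.02025² + 0.01681²) = 0.02632
Seepage velocity v = K·i/n = 0.49 × 0.02632 / 0.3 = 0.04299 m/day = 15.7 m/yr.

16 m/yr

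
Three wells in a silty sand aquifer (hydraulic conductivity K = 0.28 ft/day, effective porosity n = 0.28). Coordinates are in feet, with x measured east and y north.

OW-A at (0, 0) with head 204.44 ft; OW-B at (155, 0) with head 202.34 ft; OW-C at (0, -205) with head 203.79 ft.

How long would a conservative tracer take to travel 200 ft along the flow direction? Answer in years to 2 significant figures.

39 years

∂h/∂x = (202.34 − 204.44) / (155 − 0) = -0.01355
∂h/∂y = (203.79 − 204.44) / (-205 − 0) = +0.003171
|∇h| = √(-0.01355² + 0.003171²) = 0.01392
Seepage velocity v = K·i/n = 0.28 × 0.01392 / 0.28 = 0.01392 ft/day.
t = 200 / 0.01392 = 1.437e+04 days = 39.3 years.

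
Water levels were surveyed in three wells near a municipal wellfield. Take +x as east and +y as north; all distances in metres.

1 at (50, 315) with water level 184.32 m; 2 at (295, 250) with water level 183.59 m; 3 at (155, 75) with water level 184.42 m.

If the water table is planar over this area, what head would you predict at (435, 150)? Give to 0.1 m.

With h = a·x + b·y + c and 1 as origin, the differences give:
  245·a + (-65)·b = -0.73
  105·a + (-240)·b = +0.10
Eliminate b (×(-240) and ×(-65), subtract): -51975·a = 181.700 → a = ∂h/∂x = -0.003496
Back-substitute: b = ∂h/∂y = -0.001946.
h(435, 150) = 184.32 + (-0.003496)·(385) + (-0.001946)·(-165) = 184.32 -1.346 +0.321 = 183.295 m.

183.3 m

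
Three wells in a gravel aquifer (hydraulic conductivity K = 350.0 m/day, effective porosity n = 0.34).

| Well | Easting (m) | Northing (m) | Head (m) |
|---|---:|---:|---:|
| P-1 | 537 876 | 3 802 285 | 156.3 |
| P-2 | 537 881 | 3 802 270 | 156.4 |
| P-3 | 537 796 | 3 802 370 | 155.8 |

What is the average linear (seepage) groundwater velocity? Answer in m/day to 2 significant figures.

7.4 m/day

Taking P-1 as reference: P-2−P-1 = (5, -15, +0.1); P-3−P-1 = (-80, 85, -0.5).
Determinant of the coordinate differences = 5·85 − (-80)·(-15) = -775.
∂h/∂x = [(+0.1)·85 − (-0.5)·(-15)] / -775 = -0.001290
∂h/∂y = [5·(-0.5) − (-80)·(+0.1)] / -775 = -0.007097
|∇h| = √(-0.001290² + -0.007097²) = 0.007213
Seepage velocity v = K·i/n = 350.0 × 0.007213 / 0.34 = 7.425 m/day.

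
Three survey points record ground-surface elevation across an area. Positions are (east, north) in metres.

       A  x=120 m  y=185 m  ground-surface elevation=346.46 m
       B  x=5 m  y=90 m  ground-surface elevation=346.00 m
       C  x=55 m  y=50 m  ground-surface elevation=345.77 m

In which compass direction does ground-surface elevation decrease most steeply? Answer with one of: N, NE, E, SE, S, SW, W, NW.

S

Taking A as reference: B−A = (-115, -95, -0.46); C−A = (-65, -135, -0.69).
Determinant of the coordinate differences = (-115)·(-135) − (-65)·(-95) = 9350.
∂z/∂x = [(-0.46)·(-135) − (-0.69)·(-95)] / 9350 = -0.0003690
∂z/∂y = [(-115)·(-0.69) − (-65)·(-0.46)] / 9350 = +0.005289
Steepest decrease is along −∇f = (+0.0003690 E, -0.005289 N) → south.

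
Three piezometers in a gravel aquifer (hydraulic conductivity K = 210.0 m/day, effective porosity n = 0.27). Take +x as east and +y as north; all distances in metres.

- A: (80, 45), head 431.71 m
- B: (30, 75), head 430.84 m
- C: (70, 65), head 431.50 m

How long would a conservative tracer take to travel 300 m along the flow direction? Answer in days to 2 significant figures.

24 days

Three-point gradient (reference A): Δ to B = (-50, 30, -0.87), Δ to C = (-10, 20, -0.21).
∂h/∂x = +0.01586, ∂h/∂y = -0.002571 (det = -700).
|∇h| = √(0.01586² + -0.002571²) = 0.01607
Seepage velocity v = K·i/n = 210.0 × 0.01607 / 0.27 = 12.5 m/day.
t = 300 / 12.5 = 24 days.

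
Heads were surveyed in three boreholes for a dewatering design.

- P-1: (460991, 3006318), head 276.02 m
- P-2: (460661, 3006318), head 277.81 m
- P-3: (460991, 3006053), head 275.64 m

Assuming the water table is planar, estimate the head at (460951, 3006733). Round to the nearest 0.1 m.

276.8 m

∂h/∂x = (277.81 − 276.02) / (460661 − 460991) = -0.005424
∂h/∂y = (275.64 − 276.02) / (3006053 − 3006318) = +0.001434
h(460951, 3006733) = 276.02 + (-0.005424)·(-40) + (+0.001434)·(415) = 276.02 +0.217 +0.595 = 276.832 m.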